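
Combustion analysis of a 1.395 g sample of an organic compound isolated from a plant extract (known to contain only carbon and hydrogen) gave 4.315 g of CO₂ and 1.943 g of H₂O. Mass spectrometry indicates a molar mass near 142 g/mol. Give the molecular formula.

C10H22

mol C = 4.315 g CO₂ ÷ 44.009 g/mol = 0.098048 mol
mol H = 2 × 1.943 g H₂O ÷ 18.015 g/mol = 0.21571 mol
Divide by the smallest (0.098048 mol): C 1.000, H 2.200
Multiplying each by 5 gives whole numbers: C 5.00, H 11.00
Empirical formula: C5H11
Empirical-formula mass = 71.14 g/mol; 142 ÷ 71.14 ≈ 2, so the molecular formula is C10H22.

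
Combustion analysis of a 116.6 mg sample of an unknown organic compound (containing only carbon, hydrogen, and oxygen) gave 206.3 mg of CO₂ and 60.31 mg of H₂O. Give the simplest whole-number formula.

C7H10O5

mol C = 0.2063 g CO₂ ÷ 44.009 g/mol = 0.0046877 mol
mol H = 2 × 0.06031 g H₂O ÷ 18.015 g/mol = 0.0066955 mol
mass O = 0.1166 − (0.056304 + 0.0067491) = 0.053547 g → mol O = 0.053547 ÷ 15.999 = 0.0033469 mol
Divide by the smallest (0.0033469 mol): C 1.401, H 2.001, O 1.000
Multiplying each by 5 gives whole numbers: C 7.00, H 10.00, O 5.00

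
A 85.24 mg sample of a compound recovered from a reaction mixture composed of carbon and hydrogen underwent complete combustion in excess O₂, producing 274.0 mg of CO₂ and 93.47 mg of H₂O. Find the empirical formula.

mol C = 0.2740 g CO₂ ÷ 44.009 g/mol = 0.0062260 mol
mol H = 2 × 0.09347 g H₂O ÷ 18.015 g/mol = 0.010377 mol
Divide by the smallest (0.0062260 mol): C 1.000, H 1.667
Multiplying each by 3 gives whole numbers: C 3.00, H 5.00

C3H5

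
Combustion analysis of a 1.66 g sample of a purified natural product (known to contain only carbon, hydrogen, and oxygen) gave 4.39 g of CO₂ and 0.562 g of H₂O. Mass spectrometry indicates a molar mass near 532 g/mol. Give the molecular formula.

C32H20O8

mol C = 4.39 g CO₂ ÷ 44.009 g/mol = 0.09975 mol
mol H = 2 × 0.562 g H₂O ÷ 18.015 g/mol = 0.06239 mol
mass O = 1.66 − (1.198 + 0.06289) = 0.3990 g → mol O = 0.3990 ÷ 15.999 = 0.02494 mol
Divide by the smallest (0.02494 mol): C 4.000, H 2.502, O 1.000
Multiplying each by 2 gives whole numbers: C 8.00, H 5.00, O 2.00
Empirical formula: C8H5O2
Empirical-formula mass = 133.13 g/mol; 532 ÷ 133.13 ≈ 4, so the molecular formula is C32H20O8.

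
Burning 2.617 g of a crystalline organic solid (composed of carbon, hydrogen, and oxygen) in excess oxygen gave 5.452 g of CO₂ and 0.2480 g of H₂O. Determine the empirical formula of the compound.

C9H2O5

mol C = 5.452 g CO₂ ÷ 44.009 g/mol = 0.12388 mol
mol H = 2 × 0.2480 g H₂O ÷ 18.015 g/mol = 0.027533 mol
mass O = 2.617 − (1.4880 + 0.027753) = 1.1013 g → mol O = 1.1013 ÷ 15.999 = 0.068834 mol
Divide by the smallest (0.027533 mol): C 4.500, H 1.000, O 2.500
Multiplying each by 2 gives whole numbers: C 9.00, H 2.00, O 5.00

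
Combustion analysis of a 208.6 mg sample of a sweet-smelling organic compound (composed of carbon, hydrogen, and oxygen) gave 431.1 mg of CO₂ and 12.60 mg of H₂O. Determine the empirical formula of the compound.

C7HO4

mol C = 0.4311 g CO₂ ÷ 44.009 g/mol = 0.0097957 mol
mol H = 2 × 0.01260 g H₂O ÷ 18.015 g/mol = 0.0013988 mol
mass O = 0.2086 − (0.11766 + 0.0014100) = 0.089534 g → mol O = 0.089534 ÷ 15.999 = 0.0055962 mol
Divide by the smallest (0.0013988 mol): C 7.003, H 1.000, O 4.001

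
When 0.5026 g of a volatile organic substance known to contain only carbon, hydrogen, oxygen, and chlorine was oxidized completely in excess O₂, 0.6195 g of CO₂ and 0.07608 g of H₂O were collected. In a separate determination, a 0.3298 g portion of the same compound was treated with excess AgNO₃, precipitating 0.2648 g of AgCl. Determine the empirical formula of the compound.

C5H3ClO5

mol C = 0.6195 g CO₂ ÷ 44.009 g/mol = 0.014077 mol
mol H = 2 × 0.07608 g H₂O ÷ 18.015 g/mol = 0.0084463 mol
From the AgCl data: mol Cl per gram of compound = (0.2648 ÷ 143.318) ÷ 0.3298 = 0.0056023 mol/g, so in the 0.5026 g combustion sample mol Cl = 0.0028157 mol
mass O = 0.5026 − (0.16907 + 0.0085139 + 0.099817) = 0.22519 g → mol O = 0.22519 ÷ 15.999 = 0.014076 mol
Divide by the smallest (0.0028157 mol): C 4.999, H 3.000, Cl 1.000, O 4.999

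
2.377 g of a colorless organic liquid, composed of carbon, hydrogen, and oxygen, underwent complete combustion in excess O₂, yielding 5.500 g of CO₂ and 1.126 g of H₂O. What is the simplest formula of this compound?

mol C = 5.500 g CO₂ ÷ 44.009 g/mol = 0.12497 mol
mol H = 2 × 1.126 g H₂O ÷ 18.015 g/mol = 0.12501 mol
mass O = 2.377 − (1.5011 + 0.12601) = 0.74993 g → mol O = 0.74993 ÷ 15.999 = 0.046873 mol
Divide by the smallest (0.046873 mol): C 2.666, H 2.667, O 1.000
Multiplying each by 3 gives whole numbers: C 8.00, H 8.00, O 3.00

C8H8O3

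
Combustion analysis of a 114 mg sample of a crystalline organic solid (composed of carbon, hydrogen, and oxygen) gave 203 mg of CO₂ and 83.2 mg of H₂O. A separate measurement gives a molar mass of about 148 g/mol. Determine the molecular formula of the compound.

mol C = 0.203 g CO₂ ÷ 44.009 g/mol = 0.004613 mol
mol H = 2 × 0.0832 g H₂O ÷ 18.015 g/mol = 0.009237 mol
mass O = 0.114 − (0.05540 + 0.009311) = 0.04929 g → mol O = 0.04929 ÷ 15.999 = 0.003081 mol
Divide by the smallest (0.003081 mol): C 1.497, H 2.998, O 1.000
Multiplying each by 2 gives whole numbers: C 2.99, H 6.00, O 2.00
Empirical formula: C3H6O2
Empirical-formula mass = 74.08 g/mol; 148 ÷ 74.08 ≈ 2, so the molecular formula is C6H12O4.

C6H12O4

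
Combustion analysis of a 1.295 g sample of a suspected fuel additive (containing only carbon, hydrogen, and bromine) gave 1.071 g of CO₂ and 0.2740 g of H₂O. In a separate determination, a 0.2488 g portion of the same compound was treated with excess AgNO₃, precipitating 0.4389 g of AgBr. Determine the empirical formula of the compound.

C4H5Br2

mol C = 1.071 g CO₂ ÷ 44.009 g/mol = 0.024336 mol
mol H = 2 × 0.2740 g H₂O ÷ 18.015 g/mol = 0.030419 mol
From the AgBr data: mol Br per gram of compound = (0.4389 ÷ 187.772) ÷ 0.2488 = 0.0093947 mol/g, so in the 1.295 g combustion sample mol Br = 0.012166 mol
Divide by the smallest (0.012166 mol): C 2.000, H 2.500, Br 1.000
Multiplying each by 2 gives whole numbers: C 4.00, H 5.00, Br 2.00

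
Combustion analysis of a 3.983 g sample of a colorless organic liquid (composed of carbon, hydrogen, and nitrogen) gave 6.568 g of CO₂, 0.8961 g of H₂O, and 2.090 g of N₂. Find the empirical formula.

mol C = 6.568 g CO₂ ÷ 44.009 g/mol = 0.14924 mol
mol H = 2 × 0.8961 g H₂O ÷ 18.015 g/mol = 0.099484 mol
mol N = 2 × 2.090 g N₂ ÷ 28.014 g/mol = 0.14921 mol
Divide by the smallest (0.099484 mol): C 1.500, H 1.000, N 1.500
Multiplying each by 2 gives whole numbers: C 3.00, H 2.00, N 3.00

C3H2N3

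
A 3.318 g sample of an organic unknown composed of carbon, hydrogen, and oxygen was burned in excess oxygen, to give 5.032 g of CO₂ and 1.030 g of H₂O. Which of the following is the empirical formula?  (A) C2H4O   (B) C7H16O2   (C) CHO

mol C = 5.032 g CO₂ ÷ 44.009 g/mol = 0.11434 mol
mol H = 2 × 1.030 g H₂O ÷ 18.015 g/mol = 0.11435 mol
mass O = 3.318 − (1.3733 + 0.11526) = 1.8294 g → mol O = 1.8294 ÷ 15.999 = 0.11434 mol
Divide by the smallest (0.11434 mol): C 1.000, H 1.000, O 1.000

(C) CHO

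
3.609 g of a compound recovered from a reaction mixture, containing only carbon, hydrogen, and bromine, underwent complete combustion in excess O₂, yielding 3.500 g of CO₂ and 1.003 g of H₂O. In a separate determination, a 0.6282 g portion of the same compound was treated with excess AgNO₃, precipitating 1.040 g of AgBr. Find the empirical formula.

C5H7Br2

mol C = 3.500 g CO₂ ÷ 44.009 g/mol = 0.079529 mol
mol H = 2 × 1.003 g H₂O ÷ 18.015 g/mol = 0.11135 mol
From the AgBr data: mol Br per gram of compound = (1.040 ÷ 187.772) ÷ 0.6282 = 0.0088167 mol/g, so in the 3.609 g combustion sample mol Br = 0.031819 mol
Divide by the smallest (0.031819 mol): C 2.499, H 3.499, Br 1.000
Multiplying each by 2 gives whole numbers: C 5.00, H 7.00, Br 2.00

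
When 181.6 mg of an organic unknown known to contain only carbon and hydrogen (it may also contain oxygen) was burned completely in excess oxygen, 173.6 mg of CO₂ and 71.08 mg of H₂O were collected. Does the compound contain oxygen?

yes

mol C = 0.1736 g CO₂ ÷ 44.009 g/mol = 0.0039446 mol
mol H = 2 × 0.07108 g H₂O ÷ 18.015 g/mol = 0.0078912 mol
C and H account for only 0.055333 g of the 0.1816 g sample; the remaining 0.12627 g must be oxygen.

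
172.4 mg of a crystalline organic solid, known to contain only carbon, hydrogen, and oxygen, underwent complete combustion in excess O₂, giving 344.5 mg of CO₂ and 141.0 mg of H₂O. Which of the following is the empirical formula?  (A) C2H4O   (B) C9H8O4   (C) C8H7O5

mol C = 0.3445 g CO₂ ÷ 44.009 g/mol = 0.0078279 mol
mol H = 2 × 0.1410 g H₂O ÷ 18.015 g/mol = 0.015654 mol
mass O = 0.1724 − (0.094021 + 0.015779) = 0.062600 g → mol O = 0.062600 ÷ 15.999 = 0.0039127 mol
Divide by the smallest (0.0039127 mol): C 2.001, H 4.001, O 1.000

(A) C2H4O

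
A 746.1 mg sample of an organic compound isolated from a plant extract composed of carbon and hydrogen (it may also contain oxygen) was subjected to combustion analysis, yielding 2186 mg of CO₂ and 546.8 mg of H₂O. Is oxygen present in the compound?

mol C = 2.186 g CO₂ ÷ 44.009 g/mol = 0.049672 mol
mol H = 2 × 0.5468 g H₂O ÷ 18.015 g/mol = 0.060705 mol
C and H account for only 0.65780 g of the 0.7461 g sample; the remaining 0.088303 g must be oxygen.

yes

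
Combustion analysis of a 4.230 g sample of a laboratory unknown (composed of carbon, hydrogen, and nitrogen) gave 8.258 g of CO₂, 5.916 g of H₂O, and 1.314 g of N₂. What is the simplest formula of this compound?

C2H7N

mol C = 8.258 g CO₂ ÷ 44.009 g/mol = 0.18764 mol
mol H = 2 × 5.916 g H₂O ÷ 18.015 g/mol = 0.65679 mol
mol N = 2 × 1.314 g N₂ ÷ 28.014 g/mol = 0.093810 mol
Divide by the smallest (0.093810 mol): C 2.000, H 7.001, N 1.000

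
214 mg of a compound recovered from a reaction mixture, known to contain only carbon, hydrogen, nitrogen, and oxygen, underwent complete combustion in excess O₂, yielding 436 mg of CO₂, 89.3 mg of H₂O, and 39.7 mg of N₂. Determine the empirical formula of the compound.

mol C = 0.436 g CO₂ ÷ 44.009 g/mol = 0.009907 mol
mol H = 2 × 0.0893 g H₂O ÷ 18.015 g/mol = 0.009914 mol
mol N = 2 × 0.0397 g N₂ ÷ 28.014 g/mol = 0.002834 mol
mass O = 0.214 − (0.1190 + 0.009993 + 0.03970) = 0.04531 g → mol O = 0.04531 ÷ 15.999 = 0.002832 mol
Divide by the smallest (0.002832 mol): C 3.498, H 3.500, N 1.001, O 1.000
Multiplying each by 2 gives whole numbers: C 7.00, H 7.00, N 2.00, O 2.00

C7H7N2O2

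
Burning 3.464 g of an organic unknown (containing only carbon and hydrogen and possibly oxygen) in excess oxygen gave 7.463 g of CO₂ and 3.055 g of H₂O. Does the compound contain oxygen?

mol C = 7.463 g CO₂ ÷ 44.009 g/mol = 0.16958 mol
mol H = 2 × 3.055 g H₂O ÷ 18.015 g/mol = 0.33916 mol
C and H account for only 2.3787 g of the 3.464 g sample; the remaining 1.0853 g must be oxygen.

yes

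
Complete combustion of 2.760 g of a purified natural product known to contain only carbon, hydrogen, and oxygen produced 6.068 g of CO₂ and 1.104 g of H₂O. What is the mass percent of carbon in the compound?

mol C = 6.068 g CO₂ ÷ 44.009 g/mol = 0.13788 mol
mol H = 2 × 1.104 g H₂O ÷ 18.015 g/mol = 0.12256 mol
mass O = 2.760 − (1.6561 + 0.12355) = 0.98037 g → mol O = 0.98037 ÷ 15.999 = 0.061277 mol
mass % C = 1.6561 g ÷ 2.760 g × 100%

60.00%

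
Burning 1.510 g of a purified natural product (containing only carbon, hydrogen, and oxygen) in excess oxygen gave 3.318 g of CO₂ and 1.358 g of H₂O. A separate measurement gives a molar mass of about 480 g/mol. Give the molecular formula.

C24H48O9

mol C = 3.318 g CO₂ ÷ 44.009 g/mol = 0.075394 mol
mol H = 2 × 1.358 g H₂O ÷ 18.015 g/mol = 0.15076 mol
mass O = 1.510 − (0.90555 + 0.15197) = 0.45248 g → mol O = 0.45248 ÷ 15.999 = 0.028282 mol
Divide by the smallest (0.028282 mol): C 2.666, H 5.331, O 1.000
Multiplying each by 3 gives whole numbers: C 8.00, H 15.99, O 3.00
Empirical formula: C8H16O3
Empirical-formula mass = 160.21 g/mol; 480 ÷ 160.21 ≈ 3, so the molecular formula is C24H48O9.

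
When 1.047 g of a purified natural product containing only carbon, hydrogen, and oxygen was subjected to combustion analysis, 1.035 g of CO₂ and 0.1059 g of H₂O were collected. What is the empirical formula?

C2HO4

mol C = 1.035 g CO₂ ÷ 44.009 g/mol = 0.023518 mol
mol H = 2 × 0.1059 g H₂O ÷ 18.015 g/mol = 0.011757 mol
mass O = 1.047 − (0.28247 + 0.011851) = 0.75268 g → mol O = 0.75268 ÷ 15.999 = 0.047045 mol
Divide by the smallest (0.011757 mol): C 2.000, H 1.000, O 4.002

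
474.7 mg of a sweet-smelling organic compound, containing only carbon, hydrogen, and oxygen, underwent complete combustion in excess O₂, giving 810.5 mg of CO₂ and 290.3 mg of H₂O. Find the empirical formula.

mol C = 0.8105 g CO₂ ÷ 44.009 g/mol = 0.018417 mol
mol H = 2 × 0.2903 g H₂O ÷ 18.015 g/mol = 0.032229 mol
mass O = 0.4747 − (0.22120 + 0.032487) = 0.22101 g → mol O = 0.22101 ÷ 15.999 = 0.013814 mol
Divide by the smallest (0.013814 mol): C 1.333, H 2.333, O 1.000
Multiplying each by 3 gives whole numbers: C 4.00, H 7.00, O 3.00

C4H7O3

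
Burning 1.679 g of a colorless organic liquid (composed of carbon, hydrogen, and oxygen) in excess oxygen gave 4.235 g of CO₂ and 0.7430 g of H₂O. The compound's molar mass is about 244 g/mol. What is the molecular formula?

C14H12O4

mol C = 4.235 g CO₂ ÷ 44.009 g/mol = 0.096230 mol
mol H = 2 × 0.7430 g H₂O ÷ 18.015 g/mol = 0.082487 mol
mass O = 1.679 − (1.1558 + 0.083147) = 0.44003 g → mol O = 0.44003 ÷ 15.999 = 0.027504 mol
Divide by the smallest (0.027504 mol): C 3.499, H 2.999, O 1.000
Multiplying each by 2 gives whole numbers: C 7.00, H 6.00, O 2.00
Empirical formula: C7H6O2
Empirical-formula mass = 122.12 g/mol; 244 ÷ 122.12 ≈ 2, so the molecular formula is C14H12O4.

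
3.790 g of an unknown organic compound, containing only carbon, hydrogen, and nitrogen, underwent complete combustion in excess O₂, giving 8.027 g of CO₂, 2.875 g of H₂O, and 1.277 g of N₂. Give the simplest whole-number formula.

mol C = 8.027 g CO₂ ÷ 44.009 g/mol = 0.18239 mol
mol H = 2 × 2.875 g H₂O ÷ 18.015 g/mol = 0.31918 mol
mol N = 2 × 1.277 g N₂ ÷ 28.014 g/mol = 0.091169 mol
Divide by the smallest (0.091169 mol): C 2.001, H 3.501, N 1.000
Multiplying each by 2 gives whole numbers: C 4.00, H 7.00, N 2.00

C4H7N2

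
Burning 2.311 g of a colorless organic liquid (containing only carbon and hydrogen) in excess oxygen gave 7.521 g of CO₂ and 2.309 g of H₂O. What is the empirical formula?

C2H3

mol C = 7.521 g CO₂ ÷ 44.009 g/mol = 0.17090 mol
mol H = 2 × 2.309 g H₂O ÷ 18.015 g/mol = 0.25634 mol
Divide by the smallest (0.17090 mol): C 1.000, H 1.500
Multiplying each by 2 gives whole numbers: C 2.00, H 3.00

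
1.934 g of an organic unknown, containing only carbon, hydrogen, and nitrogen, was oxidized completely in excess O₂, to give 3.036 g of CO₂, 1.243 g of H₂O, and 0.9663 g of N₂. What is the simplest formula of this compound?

CH2N

mol C = 3.036 g CO₂ ÷ 44.009 g/mol = 0.068986 mol
mol H = 2 × 1.243 g H₂O ÷ 18.015 g/mol = 0.13800 mol
mol N = 2 × 0.9663 g N₂ ÷ 28.014 g/mol = 0.068987 mol
Divide by the smallest (0.068986 mol): C 1.000, H 2.000, N 1.000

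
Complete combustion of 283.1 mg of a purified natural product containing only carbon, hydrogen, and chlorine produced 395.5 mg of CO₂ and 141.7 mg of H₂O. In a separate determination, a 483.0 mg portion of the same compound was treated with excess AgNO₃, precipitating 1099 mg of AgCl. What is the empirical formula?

mol C = 0.3955 g CO₂ ÷ 44.009 g/mol = 0.0089868 mol
mol H = 2 × 0.1417 g H₂O ÷ 18.015 g/mol = 0.015731 mol
From the AgCl data: mol Cl per gram of compound = (1.099 ÷ 143.318) ÷ 0.4830 = 0.015876 mol/g, so in the 0.2831 g combustion sample mol Cl = 0.0044946 mol
Divide by the smallest (0.0044946 mol): C 1.999, H 3.500, Cl 1.000
Multiplying each by 2 gives whole numbers: C 4.00, H 7.00, Cl 2.00

C4H7Cl2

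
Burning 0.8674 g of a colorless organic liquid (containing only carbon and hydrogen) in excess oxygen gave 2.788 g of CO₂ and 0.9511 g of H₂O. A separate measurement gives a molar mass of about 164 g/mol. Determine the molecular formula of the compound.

C12H20

mol C = 2.788 g CO₂ ÷ 44.009 g/mol = 0.063351 mol
mol H = 2 × 0.9511 g H₂O ÷ 18.015 g/mol = 0.10559 mol
Divide by the smallest (0.063351 mol): C 1.000, H 1.667
Multiplying each by 3 gives whole numbers: C 3.00, H 5.00
Empirical formula: C3H5
Empirical-formula mass = 41.07 g/mol; 164 ÷ 41.07 ≈ 4, so the molecular formula is C12H20.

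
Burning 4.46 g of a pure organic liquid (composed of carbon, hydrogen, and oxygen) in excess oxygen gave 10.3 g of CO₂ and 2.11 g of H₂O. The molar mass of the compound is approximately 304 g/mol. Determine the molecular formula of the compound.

mol C = 10.3 g CO₂ ÷ 44.009 g/mol = 0.2340 mol
mol H = 2 × 2.11 g H₂O ÷ 18.015 g/mol = 0.2342 mol
mass O = 4.46 − (2.811 + 0.2361) = 1.413 g → mol O = 1.413 ÷ 15.999 = 0.08830 mol
Divide by the smallest (0.08830 mol): C 2.650, H 2.653, O 1.000
Multiplying each by 3 gives whole numbers: C 7.95, H 7.96, O 3.00
Empirical formula: C8H8O3
Empirical-formula mass = 152.15 g/mol; 304 ÷ 152.15 ≈ 2, so the molecular formula is C16H16O6.

C16H16O6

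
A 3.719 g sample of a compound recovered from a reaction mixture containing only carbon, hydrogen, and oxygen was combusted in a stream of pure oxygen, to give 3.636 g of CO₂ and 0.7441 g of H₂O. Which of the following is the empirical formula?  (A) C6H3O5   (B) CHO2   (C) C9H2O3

mol C = 3.636 g CO₂ ÷ 44.009 g/mol = 0.082619 mol
mol H = 2 × 0.7441 g H₂O ÷ 18.015 g/mol = 0.082609 mol
mass O = 3.719 − (0.99234 + 0.083270) = 2.6434 g → mol O = 2.6434 ÷ 15.999 = 0.16522 mol
Divide by the smallest (0.082609 mol): C 1.000, H 1.000, O 2.000

(B) CHO2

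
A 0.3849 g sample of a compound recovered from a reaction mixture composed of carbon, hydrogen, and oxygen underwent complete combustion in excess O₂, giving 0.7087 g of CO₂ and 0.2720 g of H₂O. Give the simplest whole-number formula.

C8H15O5

mol C = 0.7087 g CO₂ ÷ 44.009 g/mol = 0.016104 mol
mol H = 2 × 0.2720 g H₂O ÷ 18.015 g/mol = 0.030197 mol
mass O = 0.3849 − (0.19342 + 0.030439) = 0.16104 g → mol O = 0.16104 ÷ 15.999 = 0.010066 mol
Divide by the smallest (0.010066 mol): C 1.600, H 3.000, O 1.000
Multiplying each by 5 gives whole numbers: C 8.00, H 15.00, O 5.00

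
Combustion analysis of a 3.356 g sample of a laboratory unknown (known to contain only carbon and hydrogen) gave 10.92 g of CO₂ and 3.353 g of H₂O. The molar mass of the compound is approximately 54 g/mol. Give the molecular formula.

mol C = 10.92 g CO₂ ÷ 44.009 g/mol = 0.24813 mol
mol H = 2 × 3.353 g H₂O ÷ 18.015 g/mol = 0.37225 mol
Divide by the smallest (0.24813 mol): C 1.000, H 1.500
Multiplying each by 2 gives whole numbers: C 2.00, H 3.00
Empirical formula: C2H3
Empirical-formula mass = 27.05 g/mol; 54 ÷ 27.05 ≈ 2, so the molecular formula is C4H6.

C4H6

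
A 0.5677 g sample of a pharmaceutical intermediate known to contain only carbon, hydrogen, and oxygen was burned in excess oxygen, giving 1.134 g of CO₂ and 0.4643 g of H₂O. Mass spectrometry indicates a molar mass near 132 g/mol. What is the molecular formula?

C6H12O3

mol C = 1.134 g CO₂ ÷ 44.009 g/mol = 0.025767 mol
mol H = 2 × 0.4643 g H₂O ÷ 18.015 g/mol = 0.051546 mol
mass O = 0.5677 − (0.30949 + 0.051958) = 0.20625 g → mol O = 0.20625 ÷ 15.999 = 0.012891 mol
Divide by the smallest (0.012891 mol): C 1.999, H 3.998, O 1.000
Empirical formula: C2H4O
Empirical-formula mass = 44.05 g/mol; 132 ÷ 44.05 ≈ 3, so the molecular formula is C6H12O3.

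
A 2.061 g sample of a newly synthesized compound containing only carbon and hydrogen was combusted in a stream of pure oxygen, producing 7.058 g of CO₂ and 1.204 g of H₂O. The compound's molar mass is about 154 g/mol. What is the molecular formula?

mol C = 7.058 g CO₂ ÷ 44.009 g/mol = 0.16038 mol
mol H = 2 × 1.204 g H₂O ÷ 18.015 g/mol = 0.13367 mol
Divide by the smallest (0.13367 mol): C 1.200, H 1.000
Multiplying each by 5 gives whole numbers: C 6.00, H 5.00
Empirical formula: C6H5
Empirical-formula mass = 77.11 g/mol; 154 ÷ 77.11 ≈ 2, so the molecular formula is C12H10.

C12H10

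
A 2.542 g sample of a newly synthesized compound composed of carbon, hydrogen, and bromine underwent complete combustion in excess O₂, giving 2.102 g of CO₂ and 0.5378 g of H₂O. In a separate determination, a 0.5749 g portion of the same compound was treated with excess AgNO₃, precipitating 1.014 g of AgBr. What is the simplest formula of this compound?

C4H5Br2

mol C = 2.102 g CO₂ ÷ 44.009 g/mol = 0.047763 mol
mol H = 2 × 0.5378 g H₂O ÷ 18.015 g/mol = 0.059706 mol
From the AgBr data: mol Br per gram of compound = (1.014 ÷ 187.772) ÷ 0.5749 = 0.0093932 mol/g, so in the 2.542 g combustion sample mol Br = 0.023878 mol
Divide by the smallest (0.023878 mol): C 2.000, H 2.500, Br 1.000
Multiplying each by 2 gives whole numbers: C 4.00, H 5.00, Br 2.00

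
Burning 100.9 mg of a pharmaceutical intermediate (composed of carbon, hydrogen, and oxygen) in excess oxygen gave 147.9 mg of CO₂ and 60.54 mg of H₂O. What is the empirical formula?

CH2O

mol C = 0.1479 g CO₂ ÷ 44.009 g/mol = 0.0033607 mol
mol H = 2 × 0.06054 g H₂O ÷ 18.015 g/mol = 0.0067211 mol
mass O = 0.1009 − (0.040365 + 0.0067748) = 0.053760 g → mol O = 0.053760 ÷ 15.999 = 0.0033602 mol
Divide by the smallest (0.0033602 mol): C 1.000, H 2.000, O 1.000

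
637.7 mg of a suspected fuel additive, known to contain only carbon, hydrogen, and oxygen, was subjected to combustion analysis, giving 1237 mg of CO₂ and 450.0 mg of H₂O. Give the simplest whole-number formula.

mol C = 1.237 g CO₂ ÷ 44.009 g/mol = 0.028108 mol
mol H = 2 × 0.4500 g H₂O ÷ 18.015 g/mol = 0.049958 mol
mass O = 0.6377 − (0.33760 + 0.050358) = 0.24974 g → mol O = 0.24974 ÷ 15.999 = 0.015610 mol
Divide by the smallest (0.015610 mol): C 1.801, H 3.200, O 1.000
Multiplying each by 5 gives whole numbers: C 9.00, H 16.00, O 5.00

C9H16O5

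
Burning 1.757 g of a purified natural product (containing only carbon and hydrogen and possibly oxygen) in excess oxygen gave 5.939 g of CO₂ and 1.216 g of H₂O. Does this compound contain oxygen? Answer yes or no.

no

mol C = 5.939 g CO₂ ÷ 44.009 g/mol = 0.13495 mol
mol H = 2 × 1.216 g H₂O ÷ 18.015 g/mol = 0.13500 mol
C and H together account for 1.7570 g — essentially the entire 1.757 g sample — so the compound contains no oxygen.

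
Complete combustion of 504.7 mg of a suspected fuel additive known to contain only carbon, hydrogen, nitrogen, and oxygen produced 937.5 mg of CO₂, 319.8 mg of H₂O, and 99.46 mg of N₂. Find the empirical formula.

C3H5NO

mol C = 0.9375 g CO₂ ÷ 44.009 g/mol = 0.021302 mol
mol H = 2 × 0.3198 g H₂O ÷ 18.015 g/mol = 0.035504 mol
mol N = 2 × 0.09946 g N₂ ÷ 28.014 g/mol = 0.0071007 mol
mass O = 0.5047 − (0.25586 + 0.035788 + 0.099460) = 0.11359 g → mol O = 0.11359 ÷ 15.999 = 0.0070997 mol
Divide by the smallest (0.0070997 mol): C 3.000, H 5.001, N 1.000, O 1.000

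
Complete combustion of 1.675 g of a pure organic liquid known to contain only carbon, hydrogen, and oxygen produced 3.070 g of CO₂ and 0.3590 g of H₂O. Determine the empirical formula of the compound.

mol C = 3.070 g CO₂ ÷ 44.009 g/mol = 0.069758 mol
mol H = 2 × 0.3590 g H₂O ÷ 18.015 g/mol = 0.039856 mol
mass O = 1.675 − (0.83787 + 0.040175) = 0.79696 g → mol O = 0.79696 ÷ 15.999 = 0.049813 mol
Divide by the smallest (0.039856 mol): C 1.750, H 1.000, O 1.250
Multiplying each by 4 gives whole numbers: C 7.00, H 4.00, O 5.00

C7H4O5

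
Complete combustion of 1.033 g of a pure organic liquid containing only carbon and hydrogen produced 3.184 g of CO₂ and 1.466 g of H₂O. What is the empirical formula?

C4H9

mol C = 3.184 g CO₂ ÷ 44.009 g/mol = 0.072349 mol
mol H = 2 × 1.466 g H₂O ÷ 18.015 g/mol = 0.16275 mol
Divide by the smallest (0.072349 mol): C 1.000, H 2.250
Multiplying each by 4 gives whole numbers: C 4.00, H 9.00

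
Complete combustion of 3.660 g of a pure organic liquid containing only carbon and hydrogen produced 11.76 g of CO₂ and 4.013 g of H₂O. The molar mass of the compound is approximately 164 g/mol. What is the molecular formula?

mol C = 11.76 g CO₂ ÷ 44.009 g/mol = 0.26722 mol
mol H = 2 × 4.013 g H₂O ÷ 18.015 g/mol = 0.44552 mol
Divide by the smallest (0.26722 mol): C 1.000, H 1.667
Multiplying each by 3 gives whole numbers: C 3.00, H 5.00
Empirical formula: C3H5
Empirical-formula mass = 41.07 g/mol; 164 ÷ 41.07 ≈ 4, so the molecular formula is C12H20.

C12H20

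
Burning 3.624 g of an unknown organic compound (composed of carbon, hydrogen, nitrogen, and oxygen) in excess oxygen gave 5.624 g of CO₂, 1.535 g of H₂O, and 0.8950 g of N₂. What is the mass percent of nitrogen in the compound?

24.70%

mol C = 5.624 g CO₂ ÷ 44.009 g/mol = 0.12779 mol
mol H = 2 × 1.535 g H₂O ÷ 18.015 g/mol = 0.17041 mol
mol N = 2 × 0.8950 g N₂ ÷ 28.014 g/mol = 0.063897 mol
mass O = 3.624 − (1.5349 + 0.17178 + 0.89500) = 1.0223 g → mol O = 1.0223 ÷ 15.999 = 0.063899 mol
mass % N = 0.89500 g ÷ 3.624 g × 100%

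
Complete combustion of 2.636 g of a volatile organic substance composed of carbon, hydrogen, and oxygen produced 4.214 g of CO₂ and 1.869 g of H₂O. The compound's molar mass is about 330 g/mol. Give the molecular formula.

C12H26O10

mol C = 4.214 g CO₂ ÷ 44.009 g/mol = 0.095753 mol
mol H = 2 × 1.869 g H₂O ÷ 18.015 g/mol = 0.20749 mol
mass O = 2.636 − (1.1501 + 0.20915) = 1.2768 g → mol O = 1.2768 ÷ 15.999 = 0.079802 mol
Divide by the smallest (0.079802 mol): C 1.200, H 2.600, O 1.000
Multiplying each by 5 gives whole numbers: C 6.00, H 13.00, O 5.00
Empirical formula: C6H13O5
Empirical-formula mass = 165.17 g/mol; 330 ÷ 165.17 ≈ 2, so the molecular formula is C12H26O10.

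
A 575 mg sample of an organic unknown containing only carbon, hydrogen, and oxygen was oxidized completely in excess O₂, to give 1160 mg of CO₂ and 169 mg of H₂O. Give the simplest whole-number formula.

C7H5O4

mol C = 1.16 g CO₂ ÷ 44.009 g/mol = 0.02636 mol
mol H = 2 × 0.169 g H₂O ÷ 18.015 g/mol = 0.01876 mol
mass O = 0.575 − (0.3166 + 0.01891) = 0.2395 g → mol O = 0.2395 ÷ 15.999 = 0.01497 mol
Divide by the smallest (0.01497 mol): C 1.761, H 1.253, O 1.000
Multiplying each by 4 gives whole numbers: C 7.04, H 5.01, O 4.00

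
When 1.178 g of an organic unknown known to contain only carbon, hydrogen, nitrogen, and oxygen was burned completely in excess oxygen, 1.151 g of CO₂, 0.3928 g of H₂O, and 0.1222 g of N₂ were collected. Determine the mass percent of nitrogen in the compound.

mol C = 1.151 g CO₂ ÷ 44.009 g/mol = 0.026154 mol
mol H = 2 × 0.3928 g H₂O ÷ 18.015 g/mol = 0.043608 mol
mol N = 2 × 0.1222 g N₂ ÷ 28.014 g/mol = 0.0087242 mol
mass O = 1.178 − (0.31413 + 0.043957 + 0.12220) = 0.69771 g → mol O = 0.69771 ÷ 15.999 = 0.043610 mol
mass % N = 0.12220 g ÷ 1.178 g × 100%

10.37%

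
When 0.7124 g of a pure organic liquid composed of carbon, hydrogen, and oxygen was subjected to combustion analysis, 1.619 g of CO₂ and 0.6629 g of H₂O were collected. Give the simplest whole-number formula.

C3H6O

mol C = 1.619 g CO₂ ÷ 44.009 g/mol = 0.036788 mol
mol H = 2 × 0.6629 g H₂O ÷ 18.015 g/mol = 0.073594 mol
mass O = 0.7124 − (0.44186 + 0.074183) = 0.19636 g → mol O = 0.19636 ÷ 15.999 = 0.012273 mol
Divide by the smallest (0.012273 mol): C 2.997, H 5.996, O 1.000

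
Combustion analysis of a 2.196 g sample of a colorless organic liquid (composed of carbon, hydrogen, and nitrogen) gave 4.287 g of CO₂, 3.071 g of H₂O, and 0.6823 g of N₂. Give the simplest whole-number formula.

C2H7N

mol C = 4.287 g CO₂ ÷ 44.009 g/mol = 0.097412 mol
mol H = 2 × 3.071 g H₂O ÷ 18.015 g/mol = 0.34094 mol
mol N = 2 × 0.6823 g N₂ ÷ 28.014 g/mol = 0.048711 mol
Divide by the smallest (0.048711 mol): C 2.000, H 6.999, N 1.000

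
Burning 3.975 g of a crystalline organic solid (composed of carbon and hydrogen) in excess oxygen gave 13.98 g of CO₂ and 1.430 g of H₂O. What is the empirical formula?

C2H

mol C = 13.98 g CO₂ ÷ 44.009 g/mol = 0.31766 mol
mol H = 2 × 1.430 g H₂O ÷ 18.015 g/mol = 0.15876 mol
Divide by the smallest (0.15876 mol): C 2.001, H 1.000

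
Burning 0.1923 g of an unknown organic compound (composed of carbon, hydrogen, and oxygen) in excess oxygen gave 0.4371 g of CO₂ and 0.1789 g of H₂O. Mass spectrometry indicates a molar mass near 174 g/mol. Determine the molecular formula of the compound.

C9H18O3

mol C = 0.4371 g CO₂ ÷ 44.009 g/mol = 0.0099321 mol
mol H = 2 × 0.1789 g H₂O ÷ 18.015 g/mol = 0.019861 mol
mass O = 0.1923 − (0.11929 + 0.020020) = 0.052986 g → mol O = 0.052986 ÷ 15.999 = 0.0033118 mol
Divide by the smallest (0.0033118 mol): C 2.999, H 5.997, O 1.000
Empirical formula: C3H6O
Empirical-formula mass = 58.08 g/mol; 174 ÷ 58.08 ≈ 3, so the molecular formula is C9H18O3.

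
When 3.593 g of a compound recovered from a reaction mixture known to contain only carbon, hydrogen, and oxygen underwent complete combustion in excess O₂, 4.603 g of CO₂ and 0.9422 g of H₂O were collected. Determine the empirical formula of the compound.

mol C = 4.603 g CO₂ ÷ 44.009 g/mol = 0.10459 mol
mol H = 2 × 0.9422 g H₂O ÷ 18.015 g/mol = 0.10460 mol
mass O = 3.593 − (1.2563 + 0.10544) = 2.2313 g → mol O = 2.2313 ÷ 15.999 = 0.13947 mol
Divide by the smallest (0.10459 mol): C 1.000, H 1.000, O 1.333
Multiplying each by 3 gives whole numbers: C 3.00, H 3.00, O 4.00

C3H3O4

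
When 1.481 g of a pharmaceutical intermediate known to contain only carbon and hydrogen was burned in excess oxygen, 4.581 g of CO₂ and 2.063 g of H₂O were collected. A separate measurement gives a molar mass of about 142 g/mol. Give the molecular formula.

mol C = 4.581 g CO₂ ÷ 44.009 g/mol = 0.10409 mol
mol H = 2 × 2.063 g H₂O ÷ 18.015 g/mol = 0.22903 mol
Divide by the smallest (0.10409 mol): C 1.000, H 2.200
Multiplying each by 5 gives whole numbers: C 5.00, H 11.00
Empirical formula: C5H11
Empirical-formula mass = 71.14 g/mol; 142 ÷ 71.14 ≈ 2, so the molecular formula is C10H22.

C10H22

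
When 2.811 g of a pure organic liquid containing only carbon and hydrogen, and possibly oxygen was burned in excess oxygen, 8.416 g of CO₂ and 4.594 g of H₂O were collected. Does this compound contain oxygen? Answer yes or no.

no

mol C = 8.416 g CO₂ ÷ 44.009 g/mol = 0.19123 mol
mol H = 2 × 4.594 g H₂O ÷ 18.015 g/mol = 0.51002 mol
C and H together account for 2.8110 g — essentially the entire 2.811 g sample — so the compound contains no oxygen.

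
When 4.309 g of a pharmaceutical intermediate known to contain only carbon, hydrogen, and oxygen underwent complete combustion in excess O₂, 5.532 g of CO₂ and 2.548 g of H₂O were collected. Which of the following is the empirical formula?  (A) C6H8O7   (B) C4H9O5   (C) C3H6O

mol C = 5.532 g CO₂ ÷ 44.009 g/mol = 0.12570 mol
mol H = 2 × 2.548 g H₂O ÷ 18.015 g/mol = 0.28288 mol
mass O = 4.309 − (1.5098 + 0.28514) = 2.5141 g → mol O = 2.5141 ÷ 15.999 = 0.15714 mol
Divide by the smallest (0.12570 mol): C 1.000, H 2.250, O 1.250
Multiplying each by 4 gives whole numbers: C 4.00, H 9.00, O 5.00

(B) C4H9O5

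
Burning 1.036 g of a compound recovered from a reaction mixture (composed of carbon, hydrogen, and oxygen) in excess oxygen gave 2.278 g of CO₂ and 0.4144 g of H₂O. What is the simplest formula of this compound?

mol C = 2.278 g CO₂ ÷ 44.009 g/mol = 0.051762 mol
mol H = 2 × 0.4144 g H₂O ÷ 18.015 g/mol = 0.046006 mol
mass O = 1.036 − (0.62172 + 0.046374) = 0.36791 g → mol O = 0.36791 ÷ 15.999 = 0.022996 mol
Divide by the smallest (0.022996 mol): C 2.251, H 2.001, O 1.000
Multiplying each by 4 gives whole numbers: C 9.00, H 8.00, O 4.00

C9H8O4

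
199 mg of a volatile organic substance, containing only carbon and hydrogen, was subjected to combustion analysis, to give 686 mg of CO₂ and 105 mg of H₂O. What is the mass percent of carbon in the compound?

94.1%

mol C = 0.686 g CO₂ ÷ 44.009 g/mol = 0.01559 mol
mol H = 2 × 0.105 g H₂O ÷ 18.015 g/mol = 0.01166 mol
mass % C = 0.1872 g ÷ 0.199 g × 100%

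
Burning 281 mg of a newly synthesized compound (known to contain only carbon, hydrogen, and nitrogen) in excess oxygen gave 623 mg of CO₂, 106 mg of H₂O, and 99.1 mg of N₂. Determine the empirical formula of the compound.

C6H5N3

mol C = 0.623 g CO₂ ÷ 44.009 g/mol = 0.01416 mol
mol H = 2 × 0.106 g H₂O ÷ 18.015 g/mol = 0.01177 mol
mol N = 2 × 0.0991 g N₂ ÷ 28.014 g/mol = 0.007075 mol
Divide by the smallest (0.007075 mol): C 2.001, H 1.663, N 1.000
Multiplying each by 3 gives whole numbers: C 6.00, H 4.99, N 3.00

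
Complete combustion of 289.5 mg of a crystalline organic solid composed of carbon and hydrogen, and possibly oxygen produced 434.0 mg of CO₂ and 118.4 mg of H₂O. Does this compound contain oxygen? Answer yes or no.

mol C = 0.4340 g CO₂ ÷ 44.009 g/mol = 0.0098616 mol
mol H = 2 × 0.1184 g H₂O ÷ 18.015 g/mol = 0.013145 mol
C and H account for only 0.13170 g of the 0.2895 g sample; the remaining 0.15780 g must be oxygen.

yes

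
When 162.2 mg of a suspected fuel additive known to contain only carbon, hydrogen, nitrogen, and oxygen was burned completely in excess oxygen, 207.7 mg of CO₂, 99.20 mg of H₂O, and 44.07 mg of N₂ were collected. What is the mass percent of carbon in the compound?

34.95%

mol C = 0.2077 g CO₂ ÷ 44.009 g/mol = 0.0047195 mol
mol H = 2 × 0.09920 g H₂O ÷ 18.015 g/mol = 0.011013 mol
mol N = 2 × 0.04407 g N₂ ÷ 28.014 g/mol = 0.0031463 mol
mass O = 0.1622 − (0.056686 + 0.011101 + 0.044070) = 0.050343 g → mol O = 0.050343 ÷ 15.999 = 0.0031466 mol
mass % C = 0.056686 g ÷ 0.1622 g × 100%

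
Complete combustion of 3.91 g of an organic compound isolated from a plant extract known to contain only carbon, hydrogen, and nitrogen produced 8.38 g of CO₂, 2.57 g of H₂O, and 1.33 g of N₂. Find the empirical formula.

C2H3N

mol C = 8.38 g CO₂ ÷ 44.009 g/mol = 0.1904 mol
mol H = 2 × 2.57 g H₂O ÷ 18.015 g/mol = 0.2853 mol
mol N = 2 × 1.33 g N₂ ÷ 28.014 g/mol = 0.09495 mol
Divide by the smallest (0.09495 mol): C 2.005, H 3.005, N 1.000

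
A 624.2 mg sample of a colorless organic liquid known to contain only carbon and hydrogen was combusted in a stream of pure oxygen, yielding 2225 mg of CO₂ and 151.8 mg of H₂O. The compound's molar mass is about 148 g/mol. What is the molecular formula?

mol C = 2.225 g CO₂ ÷ 44.009 g/mol = 0.050558 mol
mol H = 2 × 0.1518 g H₂O ÷ 18.015 g/mol = 0.016853 mol
Divide by the smallest (0.016853 mol): C 3.000, H 1.000
Empirical formula: C3H
Empirical-formula mass = 37.04 g/mol; 148 ÷ 37.04 ≈ 4, so the molecular formula is C12H4.

C12H4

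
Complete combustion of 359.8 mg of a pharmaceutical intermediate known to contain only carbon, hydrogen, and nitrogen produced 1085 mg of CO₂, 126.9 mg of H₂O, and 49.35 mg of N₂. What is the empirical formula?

mol C = 1.085 g CO₂ ÷ 44.009 g/mol = 0.024654 mol
mol H = 2 × 0.1269 g H₂O ÷ 18.015 g/mol = 0.014088 mol
mol N = 2 × 0.04935 g N₂ ÷ 28.014 g/mol = 0.0035232 mol
Divide by the smallest (0.0035232 mol): C 6.998, H 3.999, N 1.000

C7H4N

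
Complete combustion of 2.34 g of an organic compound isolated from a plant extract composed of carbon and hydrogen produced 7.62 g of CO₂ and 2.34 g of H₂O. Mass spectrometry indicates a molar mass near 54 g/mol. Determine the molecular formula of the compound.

C4H6

mol C = 7.62 g CO₂ ÷ 44.009 g/mol = 0.1731 mol
mol H = 2 × 2.34 g H₂O ÷ 18.015 g/mol = 0.2598 mol
Divide by the smallest (0.1731 mol): C 1.000, H 1.500
Multiplying each by 2 gives whole numbers: C 2.00, H 3.00
Empirical formula: C2H3
Empirical-formula mass = 27.05 g/mol; 54 ÷ 27.05 ≈ 2, so the molecular formula is C4H6.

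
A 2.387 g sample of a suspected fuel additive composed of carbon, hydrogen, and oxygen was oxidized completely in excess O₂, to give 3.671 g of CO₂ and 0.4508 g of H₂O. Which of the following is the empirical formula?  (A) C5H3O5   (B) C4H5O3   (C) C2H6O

(A) C5H3O5

mol C = 3.671 g CO₂ ÷ 44.009 g/mol = 0.083415 mol
mol H = 2 × 0.4508 g H₂O ÷ 18.015 g/mol = 0.050047 mol
mass O = 2.387 − (1.0019 + 0.050448) = 1.3347 g → mol O = 1.3347 ÷ 15.999 = 0.083421 mol
Divide by the smallest (0.050047 mol): C 1.667, H 1.000, O 1.667
Multiplying each by 3 gives whole numbers: C 5.00, H 3.00, O 5.00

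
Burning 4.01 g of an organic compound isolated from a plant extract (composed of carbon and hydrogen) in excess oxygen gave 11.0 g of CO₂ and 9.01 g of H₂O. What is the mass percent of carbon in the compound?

74.9%

mol C = 11.0 g CO₂ ÷ 44.009 g/mol = 0.2499 mol
mol H = 2 × 9.01 g H₂O ÷ 18.015 g/mol = 1.000 mol
mass % C = 3.002 g ÷ 4.01 g × 100%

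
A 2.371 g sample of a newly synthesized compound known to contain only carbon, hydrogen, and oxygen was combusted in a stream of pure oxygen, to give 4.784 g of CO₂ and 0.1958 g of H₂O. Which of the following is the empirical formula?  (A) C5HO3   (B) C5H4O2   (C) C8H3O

mol C = 4.784 g CO₂ ÷ 44.009 g/mol = 0.10871 mol
mol H = 2 × 0.1958 g H₂O ÷ 18.015 g/mol = 0.021737 mol
mass O = 2.371 − (1.3057 + 0.021911) = 1.0434 g → mol O = 1.0434 ÷ 15.999 = 0.065219 mol
Divide by the smallest (0.021737 mol): C 5.001, H 1.000, O 3.000

(A) C5HO3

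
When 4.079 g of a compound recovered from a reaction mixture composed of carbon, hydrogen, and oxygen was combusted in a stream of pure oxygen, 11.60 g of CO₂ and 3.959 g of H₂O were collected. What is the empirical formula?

mol C = 11.60 g CO₂ ÷ 44.009 g/mol = 0.26358 mol
mol H = 2 × 3.959 g H₂O ÷ 18.015 g/mol = 0.43952 mol
mass O = 4.079 − (3.1659 + 0.44304) = 0.47007 g → mol O = 0.47007 ÷ 15.999 = 0.029381 mol
Divide by the smallest (0.029381 mol): C 8.971, H 14.959, O 1.000

C9H15O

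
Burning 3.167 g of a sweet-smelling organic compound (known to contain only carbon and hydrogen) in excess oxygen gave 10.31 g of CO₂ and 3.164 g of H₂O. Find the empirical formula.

mol C = 10.31 g CO₂ ÷ 44.009 g/mol = 0.23427 mol
mol H = 2 × 3.164 g H₂O ÷ 18.015 g/mol = 0.35126 mol
Divide by the smallest (0.23427 mol): C 1.000, H 1.499
Multiplying each by 2 gives whole numbers: C 2.00, H 3.00

C2H3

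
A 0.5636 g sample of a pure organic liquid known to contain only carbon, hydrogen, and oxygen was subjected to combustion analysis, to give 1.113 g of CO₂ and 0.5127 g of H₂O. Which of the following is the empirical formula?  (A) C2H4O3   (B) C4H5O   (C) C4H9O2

(C) C4H9O2

mol C = 1.113 g CO₂ ÷ 44.009 g/mol = 0.025290 mol
mol H = 2 × 0.5127 g H₂O ÷ 18.015 g/mol = 0.056919 mol
mass O = 0.5636 − (0.30376 + 0.057375) = 0.20246 g → mol O = 0.20246 ÷ 15.999 = 0.012655 mol
Divide by the smallest (0.012655 mol): C 1.998, H 4.498, O 1.000
Multiplying each by 2 gives whole numbers: C 4.00, H 9.00, O 2.00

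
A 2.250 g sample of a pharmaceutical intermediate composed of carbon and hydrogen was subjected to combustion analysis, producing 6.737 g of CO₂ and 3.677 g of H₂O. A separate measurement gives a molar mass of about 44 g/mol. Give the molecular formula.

C3H8

mol C = 6.737 g CO₂ ÷ 44.009 g/mol = 0.15308 mol
mol H = 2 × 3.677 g H₂O ÷ 18.015 g/mol = 0.40822 mol
Divide by the smallest (0.15308 mol): C 1.000, H 2.667
Multiplying each by 3 gives whole numbers: C 3.00, H 8.00
Empirical formula: C3H8
Empirical-formula mass = 44.10 g/mol; 44 ÷ 44.10 ≈ 1, so the molecular formula is C3H8.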